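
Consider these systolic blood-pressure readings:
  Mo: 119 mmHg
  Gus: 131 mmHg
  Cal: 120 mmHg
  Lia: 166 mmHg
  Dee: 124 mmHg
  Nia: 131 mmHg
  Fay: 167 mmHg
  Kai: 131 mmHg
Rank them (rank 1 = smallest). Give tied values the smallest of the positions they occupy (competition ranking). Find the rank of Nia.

Sorted (ascending): 119, 120, 124, 131, 131, 131, 166, 167
The 3 values of 131 occupy positions 4–6 → each gets rank 4.
Nia has value 131 mmHg → rank 4.

4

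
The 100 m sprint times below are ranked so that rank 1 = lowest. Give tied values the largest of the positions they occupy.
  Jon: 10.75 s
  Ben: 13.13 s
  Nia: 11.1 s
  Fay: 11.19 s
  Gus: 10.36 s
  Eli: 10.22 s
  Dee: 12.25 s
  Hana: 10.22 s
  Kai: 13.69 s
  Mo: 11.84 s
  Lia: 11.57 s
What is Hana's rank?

Sorted (ascending): 10.22, 10.22, 10.36, 10.75, 11.1, 11.19, 11.57, 11.84, 12.25, 13.13, 13.69
The 2 values of 10.22 occupy positions 1–2 → each gets rank 2.
Hana has value 10.22 s → rank 2.

2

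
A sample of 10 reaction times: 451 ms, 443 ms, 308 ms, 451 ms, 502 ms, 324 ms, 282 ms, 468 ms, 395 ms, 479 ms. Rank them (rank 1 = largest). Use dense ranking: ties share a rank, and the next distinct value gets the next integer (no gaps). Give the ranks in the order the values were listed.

Sorted (descending): 502, 479, 468, 451, 451, 443, 395, 324, 308, 282
The 2 values of 451 share dense rank 4.
Remaining distinct values take the next consecutive integers.

4, 5, 8, 4, 1, 7, 9, 3, 6, 2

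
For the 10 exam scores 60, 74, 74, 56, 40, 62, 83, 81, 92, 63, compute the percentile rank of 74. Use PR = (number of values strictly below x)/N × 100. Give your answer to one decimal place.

50.0

N = 10.
Strictly below 74: 5. Equal to 74: 2.
PR = 5/10 × 100 = 50.0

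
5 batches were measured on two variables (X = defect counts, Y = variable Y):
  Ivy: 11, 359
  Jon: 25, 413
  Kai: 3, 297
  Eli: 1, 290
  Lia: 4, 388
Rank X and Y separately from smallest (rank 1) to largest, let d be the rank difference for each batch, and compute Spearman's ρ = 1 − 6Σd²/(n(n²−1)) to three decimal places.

Ranks of variable 1: 4, 5, 2, 1, 3
Ranks of variable 2: 3, 5, 2, 1, 4
d = r₁ − r₂: 1, 0, 0, 0, -1
d²: 1, 0, 0, 0, 1; Σd² = 2
ρ = 1 − 6·2/(5·24) = 1 − 12/120 = 0.900

0.900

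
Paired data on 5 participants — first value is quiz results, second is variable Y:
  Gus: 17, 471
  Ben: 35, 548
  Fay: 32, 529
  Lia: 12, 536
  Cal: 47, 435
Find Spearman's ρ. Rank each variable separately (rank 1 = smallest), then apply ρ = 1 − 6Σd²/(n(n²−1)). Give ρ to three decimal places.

-0.300

Ranks of variable 1: 2, 4, 3, 1, 5
Ranks of variable 2: 2, 5, 3, 4, 1
d = r₁ − r₂: 0, -1, 0, -3, 4
d²: 0, 1, 0, 9, 16; Σd² = 26
ρ = 1 − 6·26/(5·24) = 1 − 156/120 = -0.300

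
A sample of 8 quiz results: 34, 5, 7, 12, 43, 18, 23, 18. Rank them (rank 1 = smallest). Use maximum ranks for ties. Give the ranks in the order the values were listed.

7, 1, 2, 3, 8, 5, 6, 5

Sorted (ascending): 5, 7, 12, 18, 18, 23, 34, 43
The 2 values of 18 occupy positions 4–5 → each gets rank 5.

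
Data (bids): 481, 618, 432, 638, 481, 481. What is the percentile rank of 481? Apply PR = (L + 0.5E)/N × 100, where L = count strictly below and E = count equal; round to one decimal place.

N = 6.
Strictly below 481: 1. Equal to 481: 3.
PR = (1 + 0.5·3)/6 × 100 = 41.7

41.7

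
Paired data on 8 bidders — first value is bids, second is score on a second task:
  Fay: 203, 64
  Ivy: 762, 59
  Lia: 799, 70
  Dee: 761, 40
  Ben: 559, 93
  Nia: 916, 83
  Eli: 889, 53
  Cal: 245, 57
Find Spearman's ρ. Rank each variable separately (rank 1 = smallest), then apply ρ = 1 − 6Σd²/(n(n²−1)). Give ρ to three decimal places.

0.071

Ranks of variable 1: 1, 5, 6, 4, 3, 8, 7, 2
Ranks of variable 2: 5, 4, 6, 1, 8, 7, 2, 3
d = r₁ − r₂: -4, 1, 0, 3, -5, 1, 5, -1
d²: 16, 1, 0, 9, 25, 1, 25, 1; Σd² = 78
ρ = 1 − 6·78/(8·63) = 1 − 468/504 = 0.071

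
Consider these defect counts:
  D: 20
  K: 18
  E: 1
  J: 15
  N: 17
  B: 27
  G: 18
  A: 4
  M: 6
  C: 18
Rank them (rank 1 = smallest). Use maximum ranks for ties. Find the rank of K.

8

Sorted (ascending): 1, 4, 6, 15, 17, 18, 18, 18, 20, 27
The 3 values of 18 occupy positions 6–8 → each gets rank 8.
K has value 18 → rank 8.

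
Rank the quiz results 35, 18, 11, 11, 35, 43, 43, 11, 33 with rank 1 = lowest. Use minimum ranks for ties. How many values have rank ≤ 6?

7

Sorted (ascending): 11, 11, 11, 18, 33, 35, 35, 43, 43
The 3 values of 11 occupy positions 1–3 → each gets rank 1.
The 2 values of 35 occupy positions 6–7 → each gets rank 6.
The 2 values of 43 occupy positions 8–9 → each gets rank 8.
Ranks ≤ 6: {1, 1, 1, 4, 5, 6, 6} → 7 values.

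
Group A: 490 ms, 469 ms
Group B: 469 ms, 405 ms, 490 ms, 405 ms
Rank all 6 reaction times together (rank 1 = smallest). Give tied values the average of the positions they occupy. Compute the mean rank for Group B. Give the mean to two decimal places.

3.00

Sorted (ascending): 405, 405, 469, 469, 490, 490
The 2 values of 405 occupy positions 1–2 → average rank (1+2)/2 = 1.5.
The 2 values of 469 occupy positions 3–4 → average rank (3+4)/2 = 3.5.
The 2 values of 490 occupy positions 5–6 → average rank (5+6)/2 = 5.5.
Group B values → pooled ranks: 469→3.5, 405→1.5, 490→5.5, 405→1.5
Mean rank = (3.5 + 1.5 + 5.5 + 1.5) / 4 = 3.00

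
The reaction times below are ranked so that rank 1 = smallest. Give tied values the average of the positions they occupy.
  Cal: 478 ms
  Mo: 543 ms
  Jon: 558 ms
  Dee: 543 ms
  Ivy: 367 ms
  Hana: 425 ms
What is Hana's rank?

2

Sorted (ascending): 367, 425, 478, 543, 543, 558
The 2 values of 543 occupy positions 4–5 → average rank (4+5)/2 = 4.5.
Hana has value 425 ms → rank 2.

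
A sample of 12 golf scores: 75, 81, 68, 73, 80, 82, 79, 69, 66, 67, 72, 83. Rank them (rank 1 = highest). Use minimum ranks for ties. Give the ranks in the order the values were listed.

Sorted (descending): 83, 82, 81, 80, 79, 75, 73, 72, 69, 68, 67, 66
No ties — each value takes its position as its rank.

6, 3, 10, 7, 4, 2, 5, 9, 12, 11, 8, 1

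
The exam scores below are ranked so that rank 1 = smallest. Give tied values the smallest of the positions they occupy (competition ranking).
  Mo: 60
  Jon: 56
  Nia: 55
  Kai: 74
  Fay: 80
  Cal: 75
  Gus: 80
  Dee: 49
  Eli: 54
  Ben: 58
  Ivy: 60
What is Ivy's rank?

6

Sorted (ascending): 49, 54, 55, 56, 58, 60, 60, 74, 75, 80, 80
The 2 values of 60 occupy positions 6–7 → each gets rank 6.
The 2 values of 80 occupy positions 10–11 → each gets rank 10.
Ivy has value 60 → rank 6.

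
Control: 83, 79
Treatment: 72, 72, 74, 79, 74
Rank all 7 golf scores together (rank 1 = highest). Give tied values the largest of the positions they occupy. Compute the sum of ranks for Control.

4

Sorted (descending): 83, 79, 79, 74, 74, 72, 72
The 2 values of 79 occupy positions 2–3 → each gets rank 3.
The 2 values of 74 occupy positions 4–5 → each gets rank 5.
The 2 values of 72 occupy positions 6–7 → each gets rank 7.
Control values → pooled ranks: 83→1, 79→3
Rank sum = 1 + 3 = 4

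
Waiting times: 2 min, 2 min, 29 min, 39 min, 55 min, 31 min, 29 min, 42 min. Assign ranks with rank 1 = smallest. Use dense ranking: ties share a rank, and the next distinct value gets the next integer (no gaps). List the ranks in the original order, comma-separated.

Sorted (ascending): 2, 2, 29, 29, 31, 39, 42, 55
The 2 values of 2 share dense rank 1.
The 2 values of 29 share dense rank 2.
Remaining distinct values take the next consecutive integers.

1, 1, 2, 4, 6, 3, 2, 5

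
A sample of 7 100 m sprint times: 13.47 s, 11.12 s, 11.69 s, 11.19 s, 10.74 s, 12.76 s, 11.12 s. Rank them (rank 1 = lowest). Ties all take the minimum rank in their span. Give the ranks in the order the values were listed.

7, 2, 5, 4, 1, 6, 2

Sorted (ascending): 10.74, 11.12, 11.12, 11.19, 11.69, 12.76, 13.47
The 2 values of 11.12 occupy positions 2–3 → each gets rank 2.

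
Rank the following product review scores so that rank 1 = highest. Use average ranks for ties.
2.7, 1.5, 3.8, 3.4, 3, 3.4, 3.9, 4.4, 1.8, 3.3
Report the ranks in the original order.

Sorted (descending): 4.4, 3.9, 3.8, 3.4, 3.4, 3.3, 3, 2.7, 1.8, 1.5
The 2 values of 3.4 occupy positions 4–5 → average rank (4+5)/2 = 4.5.

8, 10, 3, 4.5, 7, 4.5, 2, 1, 9, 6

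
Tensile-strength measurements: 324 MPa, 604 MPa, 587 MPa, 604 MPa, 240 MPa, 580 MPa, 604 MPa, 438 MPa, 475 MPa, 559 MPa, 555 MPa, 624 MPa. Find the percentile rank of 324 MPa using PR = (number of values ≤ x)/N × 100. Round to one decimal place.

16.7

N = 12.
Strictly below 324: 1. Equal to 324: 1.
PR = 2/12 × 100 = 16.7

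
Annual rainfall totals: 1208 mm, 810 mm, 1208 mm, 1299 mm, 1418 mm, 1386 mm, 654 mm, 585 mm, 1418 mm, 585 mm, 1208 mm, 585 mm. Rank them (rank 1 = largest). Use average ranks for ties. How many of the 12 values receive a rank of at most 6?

Sorted (descending): 1418, 1418, 1386, 1299, 1208, 1208, 1208, 810, 654, 585, 585, 585
The 2 values of 1418 occupy positions 1–2 → average rank (1+2)/2 = 1.5.
The 3 values of 1208 occupy positions 5–7 → average rank 6.
The 3 values of 585 occupy positions 10–12 → average rank 11.
Ranks ≤ 6: {1.5, 1.5, 3, 4, 6, 6, 6} → 7 values.

7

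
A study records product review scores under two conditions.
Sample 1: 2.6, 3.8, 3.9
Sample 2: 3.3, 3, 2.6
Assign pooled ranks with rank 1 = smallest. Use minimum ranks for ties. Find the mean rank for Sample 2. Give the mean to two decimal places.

Sorted (ascending): 2.6, 2.6, 3, 3.3, 3.8, 3.9
The 2 values of 2.6 occupy positions 1–2 → each gets rank 1.
Sample 2 values → pooled ranks: 3.3→4, 3→3, 2.6→1
Mean rank = (4 + 3 + 1) / 3 = 2.67

2.67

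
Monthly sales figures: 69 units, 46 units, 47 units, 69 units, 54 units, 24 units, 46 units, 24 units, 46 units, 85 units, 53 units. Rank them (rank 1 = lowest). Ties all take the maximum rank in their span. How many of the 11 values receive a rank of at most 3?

2

Sorted (ascending): 24, 24, 46, 46, 46, 47, 53, 54, 69, 69, 85
The 2 values of 24 occupy positions 1–2 → each gets rank 2.
The 3 values of 46 occupy positions 3–5 → each gets rank 5.
The 2 values of 69 occupy positions 9–10 → each gets rank 10.
Ranks ≤ 3: {2, 2} → 2 values.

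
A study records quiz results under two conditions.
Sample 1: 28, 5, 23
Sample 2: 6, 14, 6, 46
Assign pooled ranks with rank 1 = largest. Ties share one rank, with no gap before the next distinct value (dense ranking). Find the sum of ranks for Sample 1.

Sorted (descending): 46, 28, 23, 14, 6, 6, 5
The 2 values of 6 share dense rank 5.
Remaining distinct values take the next consecutive integers.
Sample 1 values → pooled ranks: 28→2, 5→6, 23→3
Rank sum = 2 + 6 + 3 = 11

11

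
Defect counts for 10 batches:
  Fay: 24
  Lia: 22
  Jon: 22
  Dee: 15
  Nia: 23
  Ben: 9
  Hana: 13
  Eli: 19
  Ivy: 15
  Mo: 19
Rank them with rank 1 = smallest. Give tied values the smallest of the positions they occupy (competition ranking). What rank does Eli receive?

5

Sorted (ascending): 9, 13, 15, 15, 19, 19, 22, 22, 23, 24
The 2 values of 15 occupy positions 3–4 → each gets rank 3.
The 2 values of 19 occupy positions 5–6 → each gets rank 5.
The 2 values of 22 occupy positions 7–8 → each gets rank 7.
Eli has value 19 → rank 5.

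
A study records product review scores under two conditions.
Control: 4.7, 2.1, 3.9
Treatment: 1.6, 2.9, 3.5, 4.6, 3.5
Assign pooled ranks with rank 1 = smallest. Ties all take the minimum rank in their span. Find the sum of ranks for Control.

16

Sorted (ascending): 1.6, 2.1, 2.9, 3.5, 3.5, 3.9, 4.6, 4.7
The 2 values of 3.5 occupy positions 4–5 → each gets rank 4.
Control values → pooled ranks: 4.7→8, 2.1→2, 3.9→6
Rank sum = 8 + 2 + 6 = 16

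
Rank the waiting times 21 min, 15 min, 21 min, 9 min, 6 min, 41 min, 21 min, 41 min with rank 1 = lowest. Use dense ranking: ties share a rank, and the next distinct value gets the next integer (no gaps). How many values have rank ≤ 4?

Sorted (ascending): 6, 9, 15, 21, 21, 21, 41, 41
The 3 values of 21 share dense rank 4.
The 2 values of 41 share dense rank 5.
Remaining distinct values take the next consecutive integers.
Ranks ≤ 4: {1, 2, 3, 4, 4, 4} → 6 values.

6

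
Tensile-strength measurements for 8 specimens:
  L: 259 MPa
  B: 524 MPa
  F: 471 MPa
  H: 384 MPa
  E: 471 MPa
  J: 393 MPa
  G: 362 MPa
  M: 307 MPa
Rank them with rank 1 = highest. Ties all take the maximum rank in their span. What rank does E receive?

Sorted (descending): 524, 471, 471, 393, 384, 362, 307, 259
The 2 values of 471 occupy positions 2–3 → each gets rank 3.
E has value 471 MPa → rank 3.

3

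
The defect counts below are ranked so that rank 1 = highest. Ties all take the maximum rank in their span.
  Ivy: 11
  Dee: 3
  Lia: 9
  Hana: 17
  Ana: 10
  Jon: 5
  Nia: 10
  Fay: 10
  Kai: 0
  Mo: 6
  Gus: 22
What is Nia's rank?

Sorted (descending): 22, 17, 11, 10, 10, 10, 9, 6, 5, 3, 0
The 3 values of 10 occupy positions 4–6 → each gets rank 6.
Nia has value 10 → rank 6.

6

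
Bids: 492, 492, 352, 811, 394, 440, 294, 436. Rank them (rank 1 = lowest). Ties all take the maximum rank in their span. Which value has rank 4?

Sorted (ascending): 294, 352, 394, 436, 440, 492, 492, 811
The 2 values of 492 occupy positions 6–7 → each gets rank 7.
Rank 4 → value 436.

436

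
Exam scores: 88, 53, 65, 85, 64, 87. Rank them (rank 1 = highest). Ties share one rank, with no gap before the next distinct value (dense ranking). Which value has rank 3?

85

Sorted (descending): 88, 87, 85, 65, 64, 53
No ties — each value takes its position as its rank.
Rank 3 → value 85.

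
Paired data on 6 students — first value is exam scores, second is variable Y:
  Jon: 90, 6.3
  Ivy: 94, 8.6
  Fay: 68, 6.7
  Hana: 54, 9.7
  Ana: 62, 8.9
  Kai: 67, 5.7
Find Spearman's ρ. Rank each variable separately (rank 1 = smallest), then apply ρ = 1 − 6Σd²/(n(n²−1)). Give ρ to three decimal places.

-0.486

Ranks of variable 1: 5, 6, 4, 1, 2, 3
Ranks of variable 2: 2, 4, 3, 6, 5, 1
d = r₁ − r₂: 3, 2, 1, -5, -3, 2
d²: 9, 4, 1, 25, 9, 4; Σd² = 52
ρ = 1 − 6·52/(6·35) = 1 − 312/210 = -0.486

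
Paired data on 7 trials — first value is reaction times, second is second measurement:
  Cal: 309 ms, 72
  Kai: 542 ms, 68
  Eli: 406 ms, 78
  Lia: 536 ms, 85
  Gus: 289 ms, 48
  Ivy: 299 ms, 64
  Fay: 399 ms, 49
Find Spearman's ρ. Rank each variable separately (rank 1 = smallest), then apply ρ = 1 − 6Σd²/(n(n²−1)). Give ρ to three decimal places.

Ranks of variable 1: 3, 7, 5, 6, 1, 2, 4
Ranks of variable 2: 5, 4, 6, 7, 1, 3, 2
d = r₁ − r₂: -2, 3, -1, -1, 0, -1, 2
d²: 4, 9, 1, 1, 0, 1, 4; Σd² = 20
ρ = 1 − 6·20/(7·48) = 1 − 120/336 = 0.643

0.643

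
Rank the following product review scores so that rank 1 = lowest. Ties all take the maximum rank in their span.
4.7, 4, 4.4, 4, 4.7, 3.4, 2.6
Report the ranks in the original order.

Sorted (ascending): 2.6, 3.4, 4, 4, 4.4, 4.7, 4.7
The 2 values of 4 occupy positions 3–4 → each gets rank 4.
The 2 values of 4.7 occupy positions 6–7 → each gets rank 7.

7, 4, 5, 4, 7, 2, 1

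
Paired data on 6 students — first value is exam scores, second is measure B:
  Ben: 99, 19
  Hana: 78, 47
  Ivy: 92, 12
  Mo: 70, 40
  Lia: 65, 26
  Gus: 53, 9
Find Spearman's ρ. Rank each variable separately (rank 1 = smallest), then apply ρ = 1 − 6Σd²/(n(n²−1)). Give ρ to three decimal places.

Ranks of variable 1: 6, 4, 5, 3, 2, 1
Ranks of variable 2: 3, 6, 2, 5, 4, 1
d = r₁ − r₂: 3, -2, 3, -2, -2, 0
d²: 9, 4, 9, 4, 4, 0; Σd² = 30
ρ = 1 − 6·30/(6·35) = 1 − 180/210 = 0.143

0.143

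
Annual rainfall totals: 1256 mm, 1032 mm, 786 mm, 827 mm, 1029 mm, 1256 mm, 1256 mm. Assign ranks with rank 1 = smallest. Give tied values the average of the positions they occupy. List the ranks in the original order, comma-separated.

Sorted (ascending): 786, 827, 1029, 1032, 1256, 1256, 1256
The 3 values of 1256 occupy positions 5–7 → average rank 6.

6, 4, 1, 2, 3, 6, 6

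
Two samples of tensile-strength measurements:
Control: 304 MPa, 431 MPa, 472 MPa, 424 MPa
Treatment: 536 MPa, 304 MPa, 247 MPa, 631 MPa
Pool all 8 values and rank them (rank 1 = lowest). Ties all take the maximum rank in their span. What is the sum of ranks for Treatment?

19

Sorted (ascending): 247, 304, 304, 424, 431, 472, 536, 631
The 2 values of 304 occupy positions 2–3 → each gets rank 3.
Treatment values → pooled ranks: 536→7, 304→3, 247→1, 631→8
Rank sum = 7 + 3 + 1 + 8 = 19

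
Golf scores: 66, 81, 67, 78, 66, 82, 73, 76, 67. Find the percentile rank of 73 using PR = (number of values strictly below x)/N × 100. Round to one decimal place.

N = 9.
Strictly below 73: 4. Equal to 73: 1.
PR = 4/9 × 100 = 44.4

44.4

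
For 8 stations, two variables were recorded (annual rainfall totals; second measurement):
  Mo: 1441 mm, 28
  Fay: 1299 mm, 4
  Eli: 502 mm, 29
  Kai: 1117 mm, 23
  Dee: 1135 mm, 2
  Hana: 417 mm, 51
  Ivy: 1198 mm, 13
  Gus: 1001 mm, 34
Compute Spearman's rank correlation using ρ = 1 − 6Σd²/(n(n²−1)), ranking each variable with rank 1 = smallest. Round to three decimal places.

Ranks of variable 1: 8, 7, 2, 4, 5, 1, 6, 3
Ranks of variable 2: 5, 2, 6, 4, 1, 8, 3, 7
d = r₁ − r₂: 3, 5, -4, 0, 4, -7, 3, -4
d²: 9, 25, 16, 0, 16, 49, 9, 16; Σd² = 140
ρ = 1 − 6·140/(8·63) = 1 − 840/504 = -0.667

-0.667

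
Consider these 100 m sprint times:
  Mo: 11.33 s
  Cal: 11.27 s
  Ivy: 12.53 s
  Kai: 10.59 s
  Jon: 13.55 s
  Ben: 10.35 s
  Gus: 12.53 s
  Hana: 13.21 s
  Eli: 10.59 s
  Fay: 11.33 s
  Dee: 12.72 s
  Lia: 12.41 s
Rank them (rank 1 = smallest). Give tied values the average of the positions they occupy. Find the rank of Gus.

Sorted (ascending): 10.35, 10.59, 10.59, 11.27, 11.33, 11.33, 12.41, 12.53, 12.53, 12.72, 13.21, 13.55
The 2 values of 10.59 occupy positions 2–3 → average rank (2+3)/2 = 2.5.
The 2 values of 11.33 occupy positions 5–6 → average rank (5+6)/2 = 5.5.
The 2 values of 12.53 occupy positions 8–9 → average rank (8+9)/2 = 8.5.
Gus has value 12.53 s → rank 8.5.

8.5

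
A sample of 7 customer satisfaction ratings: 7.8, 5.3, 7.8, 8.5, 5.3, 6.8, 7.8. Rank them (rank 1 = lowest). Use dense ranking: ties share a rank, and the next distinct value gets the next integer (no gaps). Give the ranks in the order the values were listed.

3, 1, 3, 4, 1, 2, 3

Sorted (ascending): 5.3, 5.3, 6.8, 7.8, 7.8, 7.8, 8.5
The 2 values of 5.3 share dense rank 1.
The 3 values of 7.8 share dense rank 3.
Remaining distinct values take the next consecutive integers.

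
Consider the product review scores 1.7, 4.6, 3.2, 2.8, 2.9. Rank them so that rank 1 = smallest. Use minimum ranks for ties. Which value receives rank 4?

3.2

Sorted (ascending): 1.7, 2.8, 2.9, 3.2, 4.6
No ties — each value takes its position as its rank.
Rank 4 → value 3.2.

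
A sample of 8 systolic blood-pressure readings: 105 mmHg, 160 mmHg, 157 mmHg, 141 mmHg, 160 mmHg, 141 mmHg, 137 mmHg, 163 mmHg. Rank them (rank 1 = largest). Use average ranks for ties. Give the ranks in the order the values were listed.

Sorted (descending): 163, 160, 160, 157, 141, 141, 137, 105
The 2 values of 160 occupy positions 2–3 → average rank (2+3)/2 = 2.5.
The 2 values of 141 occupy positions 5–6 → average rank (5+6)/2 = 5.5.

8, 2.5, 4, 5.5, 2.5, 5.5, 7, 1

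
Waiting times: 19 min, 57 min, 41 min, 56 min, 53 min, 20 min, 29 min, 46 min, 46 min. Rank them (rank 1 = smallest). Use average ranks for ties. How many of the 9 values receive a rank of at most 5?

Sorted (ascending): 19, 20, 29, 41, 46, 46, 53, 56, 57
The 2 values of 46 occupy positions 5–6 → average rank (5+6)/2 = 5.5.
Ranks ≤ 5: {1, 2, 3, 4} → 4 values.

4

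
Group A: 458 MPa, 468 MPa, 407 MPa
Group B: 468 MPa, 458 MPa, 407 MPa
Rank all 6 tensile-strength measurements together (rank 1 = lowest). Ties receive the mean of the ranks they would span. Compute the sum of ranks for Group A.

10.5

Sorted (ascending): 407, 407, 458, 458, 468, 468
The 2 values of 407 occupy positions 1–2 → average rank (1+2)/2 = 1.5.
The 2 values of 458 occupy positions 3–4 → average rank (3+4)/2 = 3.5.
The 2 values of 468 occupy positions 5–6 → average rank (5+6)/2 = 5.5.
Group A values → pooled ranks: 458→3.5, 468→5.5, 407→1.5
Rank sum = 3.5 + 5.5 + 1.5 = 10.5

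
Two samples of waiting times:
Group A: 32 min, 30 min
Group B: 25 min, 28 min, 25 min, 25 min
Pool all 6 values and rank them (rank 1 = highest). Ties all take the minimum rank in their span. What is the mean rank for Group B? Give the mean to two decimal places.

3.75

Sorted (descending): 32, 30, 28, 25, 25, 25
The 3 values of 25 occupy positions 4–6 → each gets rank 4.
Group B values → pooled ranks: 25→4, 28→3, 25→4, 25→4
Mean rank = (4 + 3 + 4 + 4) / 4 = 3.75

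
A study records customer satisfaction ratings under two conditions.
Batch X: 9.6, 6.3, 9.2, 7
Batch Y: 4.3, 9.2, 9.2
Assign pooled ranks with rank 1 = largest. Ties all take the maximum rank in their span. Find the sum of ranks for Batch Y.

Sorted (descending): 9.6, 9.2, 9.2, 9.2, 7, 6.3, 4.3
The 3 values of 9.2 occupy positions 2–4 → each gets rank 4.
Batch Y values → pooled ranks: 4.3→7, 9.2→4, 9.2→4
Rank sum = 7 + 4 + 4 = 15

15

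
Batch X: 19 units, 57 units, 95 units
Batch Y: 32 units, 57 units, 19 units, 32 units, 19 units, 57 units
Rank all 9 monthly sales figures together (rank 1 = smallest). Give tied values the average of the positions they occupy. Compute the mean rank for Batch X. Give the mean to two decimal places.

6.00

Sorted (ascending): 19, 19, 19, 32, 32, 57, 57, 57, 95
The 3 values of 19 occupy positions 1–3 → average rank 2.
The 2 values of 32 occupy positions 4–5 → average rank (4+5)/2 = 4.5.
The 3 values of 57 occupy positions 6–8 → average rank 7.
Batch X values → pooled ranks: 19→2, 57→7, 95→9
Mean rank = (2 + 7 + 9) / 3 = 6.00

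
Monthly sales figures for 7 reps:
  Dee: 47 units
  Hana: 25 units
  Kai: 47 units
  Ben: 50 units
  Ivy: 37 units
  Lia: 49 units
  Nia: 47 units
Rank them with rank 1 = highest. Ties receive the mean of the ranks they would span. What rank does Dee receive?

4

Sorted (descending): 50, 49, 47, 47, 47, 37, 25
The 3 values of 47 occupy positions 3–5 → average rank 4.
Dee has value 47 units → rank 4.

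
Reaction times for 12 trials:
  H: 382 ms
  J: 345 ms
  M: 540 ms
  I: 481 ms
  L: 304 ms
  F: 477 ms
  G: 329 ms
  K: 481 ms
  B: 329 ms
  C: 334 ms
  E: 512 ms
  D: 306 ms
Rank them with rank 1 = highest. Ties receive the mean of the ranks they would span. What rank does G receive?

9.5

Sorted (descending): 540, 512, 481, 481, 477, 382, 345, 334, 329, 329, 306, 304
The 2 values of 481 occupy positions 3–4 → average rank (3+4)/2 = 3.5.
The 2 values of 329 occupy positions 9–10 → average rank (9+10)/2 = 9.5.
G has value 329 ms → rank 9.5.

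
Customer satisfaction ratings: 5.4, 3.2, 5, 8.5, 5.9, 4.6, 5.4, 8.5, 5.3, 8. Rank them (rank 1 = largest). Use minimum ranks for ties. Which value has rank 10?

3.2

Sorted (descending): 8.5, 8.5, 8, 5.9, 5.4, 5.4, 5.3, 5, 4.6, 3.2
The 2 values of 8.5 occupy positions 1–2 → each gets rank 1.
The 2 values of 5.4 occupy positions 5–6 → each gets rank 5.
Rank 10 → value 3.2.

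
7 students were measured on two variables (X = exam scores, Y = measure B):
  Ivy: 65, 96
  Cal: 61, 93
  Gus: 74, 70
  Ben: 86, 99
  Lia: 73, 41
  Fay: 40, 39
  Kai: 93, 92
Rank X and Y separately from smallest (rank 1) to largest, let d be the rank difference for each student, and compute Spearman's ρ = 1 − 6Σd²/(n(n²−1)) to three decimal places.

0.357

Ranks of variable 1: 3, 2, 5, 6, 4, 1, 7
Ranks of variable 2: 6, 5, 3, 7, 2, 1, 4
d = r₁ − r₂: -3, -3, 2, -1, 2, 0, 3
d²: 9, 9, 4, 1, 4, 0, 9; Σd² = 36
ρ = 1 − 6·36/(7·48) = 1 − 216/336 = 0.357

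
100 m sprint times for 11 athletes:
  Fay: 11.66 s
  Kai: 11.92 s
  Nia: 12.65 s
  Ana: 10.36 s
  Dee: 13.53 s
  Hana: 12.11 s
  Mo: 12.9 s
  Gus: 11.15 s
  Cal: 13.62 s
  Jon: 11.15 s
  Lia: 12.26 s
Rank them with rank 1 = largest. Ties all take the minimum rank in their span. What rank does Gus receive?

Sorted (descending): 13.62, 13.53, 12.9, 12.65, 12.26, 12.11, 11.92, 11.66, 11.15, 11.15, 10.36
The 2 values of 11.15 occupy positions 9–10 → each gets rank 9.
Gus has value 11.15 s → rank 9.

9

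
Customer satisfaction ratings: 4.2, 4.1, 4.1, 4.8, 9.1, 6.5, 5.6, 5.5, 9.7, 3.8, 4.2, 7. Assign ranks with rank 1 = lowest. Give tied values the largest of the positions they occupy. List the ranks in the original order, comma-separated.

5, 3, 3, 6, 11, 9, 8, 7, 12, 1, 5, 10

Sorted (ascending): 3.8, 4.1, 4.1, 4.2, 4.2, 4.8, 5.5, 5.6, 6.5, 7, 9.1, 9.7
The 2 values of 4.1 occupy positions 2–3 → each gets rank 3.
The 2 values of 4.2 occupy positions 4–5 → each gets rank 5.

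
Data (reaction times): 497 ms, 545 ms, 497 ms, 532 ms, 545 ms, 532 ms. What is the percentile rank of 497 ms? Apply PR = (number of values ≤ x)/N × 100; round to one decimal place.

33.3

N = 6.
Strictly below 497: 0. Equal to 497: 2.
PR = 2/6 × 100 = 33.3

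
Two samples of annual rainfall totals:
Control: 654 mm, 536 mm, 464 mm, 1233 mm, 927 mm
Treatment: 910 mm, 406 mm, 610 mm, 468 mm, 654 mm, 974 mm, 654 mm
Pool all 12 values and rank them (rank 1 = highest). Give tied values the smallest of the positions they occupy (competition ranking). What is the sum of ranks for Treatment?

46

Sorted (descending): 1233, 974, 927, 910, 654, 654, 654, 610, 536, 468, 464, 406
The 3 values of 654 occupy positions 5–7 → each gets rank 5.
Treatment values → pooled ranks: 910→4, 406→12, 610→8, 468→10, 654→5, 974→2, 654→5
Rank sum = 4 + 12 + 8 + 10 + 5 + 2 + 5 = 46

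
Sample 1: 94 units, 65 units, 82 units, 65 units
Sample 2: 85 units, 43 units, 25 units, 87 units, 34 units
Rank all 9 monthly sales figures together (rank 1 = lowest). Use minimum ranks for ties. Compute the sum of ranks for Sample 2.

21

Sorted (ascending): 25, 34, 43, 65, 65, 82, 85, 87, 94
The 2 values of 65 occupy positions 4–5 → each gets rank 4.
Sample 2 values → pooled ranks: 85→7, 43→3, 25→1, 87→8, 34→2
Rank sum = 7 + 3 + 1 + 8 + 2 = 21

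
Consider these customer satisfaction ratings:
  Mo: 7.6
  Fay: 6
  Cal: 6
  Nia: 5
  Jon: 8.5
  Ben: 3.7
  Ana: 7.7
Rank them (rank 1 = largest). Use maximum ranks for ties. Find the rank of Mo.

3

Sorted (descending): 8.5, 7.7, 7.6, 6, 6, 5, 3.7
The 2 values of 6 occupy positions 4–5 → each gets rank 5.
Mo has value 7.6 → rank 3.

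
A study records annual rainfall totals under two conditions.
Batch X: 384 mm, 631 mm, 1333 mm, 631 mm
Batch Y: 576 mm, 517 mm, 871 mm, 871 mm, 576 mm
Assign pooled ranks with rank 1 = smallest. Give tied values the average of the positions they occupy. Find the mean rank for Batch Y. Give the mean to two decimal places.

4.80

Sorted (ascending): 384, 517, 576, 576, 631, 631, 871, 871, 1333
The 2 values of 576 occupy positions 3–4 → average rank (3+4)/2 = 3.5.
The 2 values of 631 occupy positions 5–6 → average rank (5+6)/2 = 5.5.
The 2 values of 871 occupy positions 7–8 → average rank (7+8)/2 = 7.5.
Batch Y values → pooled ranks: 576→3.5, 517→2, 871→7.5, 871→7.5, 576→3.5
Mean rank = (3.5 + 2 + 7.5 + 7.5 + 3.5) / 5 = 4.80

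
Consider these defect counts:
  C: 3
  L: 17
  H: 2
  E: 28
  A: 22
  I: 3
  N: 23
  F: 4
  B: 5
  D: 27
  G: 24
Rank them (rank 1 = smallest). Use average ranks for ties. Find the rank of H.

Sorted (ascending): 2, 3, 3, 4, 5, 17, 22, 23, 24, 27, 28
The 2 values of 3 occupy positions 2–3 → average rank (2+3)/2 = 2.5.
H has value 2 → rank 1.

1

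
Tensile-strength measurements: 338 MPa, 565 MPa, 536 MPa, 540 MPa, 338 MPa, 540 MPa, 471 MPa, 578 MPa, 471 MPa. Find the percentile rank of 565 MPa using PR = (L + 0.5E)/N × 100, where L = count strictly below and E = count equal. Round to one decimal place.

N = 9.
Strictly below 565: 7. Equal to 565: 1.
PR = (7 + 0.5·1)/9 × 100 = 83.3

83.3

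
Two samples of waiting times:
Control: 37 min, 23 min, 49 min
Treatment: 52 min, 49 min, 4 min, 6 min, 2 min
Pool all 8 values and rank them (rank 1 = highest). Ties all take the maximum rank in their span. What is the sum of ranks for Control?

Sorted (descending): 52, 49, 49, 37, 23, 6, 4, 2
The 2 values of 49 occupy positions 2–3 → each gets rank 3.
Control values → pooled ranks: 37→4, 23→5, 49→3
Rank sum = 4 + 5 + 3 = 12

12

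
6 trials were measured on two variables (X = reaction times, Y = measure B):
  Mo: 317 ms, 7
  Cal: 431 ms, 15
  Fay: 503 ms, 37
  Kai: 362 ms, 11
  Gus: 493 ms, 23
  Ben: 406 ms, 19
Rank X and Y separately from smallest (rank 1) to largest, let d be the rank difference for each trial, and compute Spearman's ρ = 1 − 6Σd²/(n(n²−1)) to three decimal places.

0.943

Ranks of variable 1: 1, 4, 6, 2, 5, 3
Ranks of variable 2: 1, 3, 6, 2, 5, 4
d = r₁ − r₂: 0, 1, 0, 0, 0, -1
d²: 0, 1, 0, 0, 0, 1; Σd² = 2
ρ = 1 − 6·2/(6·35) = 1 − 12/210 = 0.943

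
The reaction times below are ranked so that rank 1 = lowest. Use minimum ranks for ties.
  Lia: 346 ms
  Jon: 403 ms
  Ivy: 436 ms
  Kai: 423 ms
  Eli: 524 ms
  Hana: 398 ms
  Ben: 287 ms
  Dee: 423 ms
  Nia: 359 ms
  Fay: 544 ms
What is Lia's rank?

2

Sorted (ascending): 287, 346, 359, 398, 403, 423, 423, 436, 524, 544
The 2 values of 423 occupy positions 6–7 → each gets rank 6.
Lia has value 346 ms → rank 2.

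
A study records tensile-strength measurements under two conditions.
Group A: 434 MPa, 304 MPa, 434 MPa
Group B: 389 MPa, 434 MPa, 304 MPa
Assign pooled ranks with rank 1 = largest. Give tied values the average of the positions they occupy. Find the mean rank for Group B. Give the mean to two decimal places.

Sorted (descending): 434, 434, 434, 389, 304, 304
The 3 values of 434 occupy positions 1–3 → average rank 2.
The 2 values of 304 occupy positions 5–6 → average rank (5+6)/2 = 5.5.
Group B values → pooled ranks: 389→4, 434→2, 304→5.5
Mean rank = (4 + 2 + 5.5) / 3 = 3.83

3.83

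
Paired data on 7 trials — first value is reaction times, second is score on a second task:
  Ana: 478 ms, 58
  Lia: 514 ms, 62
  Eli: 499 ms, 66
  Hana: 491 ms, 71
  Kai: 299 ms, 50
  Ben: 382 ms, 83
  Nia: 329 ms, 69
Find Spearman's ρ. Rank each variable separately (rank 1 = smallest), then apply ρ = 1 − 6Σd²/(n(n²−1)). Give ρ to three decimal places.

0.107

Ranks of variable 1: 4, 7, 6, 5, 1, 3, 2
Ranks of variable 2: 2, 3, 4, 6, 1, 7, 5
d = r₁ − r₂: 2, 4, 2, -1, 0, -4, -3
d²: 4, 16, 4, 1, 0, 16, 9; Σd² = 50
ρ = 1 − 6·50/(7·48) = 1 − 300/336 = 0.107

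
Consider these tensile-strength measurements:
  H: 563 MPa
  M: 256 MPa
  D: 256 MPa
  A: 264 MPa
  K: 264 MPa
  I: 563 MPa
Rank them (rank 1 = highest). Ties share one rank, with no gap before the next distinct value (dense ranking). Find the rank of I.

1

Sorted (descending): 563, 563, 264, 264, 256, 256
The 2 values of 563 share dense rank 1.
The 2 values of 264 share dense rank 2.
The 2 values of 256 share dense rank 3.
I has value 563 MPa → rank 1.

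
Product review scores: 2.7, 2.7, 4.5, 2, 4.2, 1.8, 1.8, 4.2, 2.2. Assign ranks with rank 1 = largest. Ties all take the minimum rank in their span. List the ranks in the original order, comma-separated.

Sorted (descending): 4.5, 4.2, 4.2, 2.7, 2.7, 2.2, 2, 1.8, 1.8
The 2 values of 4.2 occupy positions 2–3 → each gets rank 2.
The 2 values of 2.7 occupy positions 4–5 → each gets rank 4.
The 2 values of 1.8 occupy positions 8–9 → each gets rank 8.

4, 4, 1, 7, 2, 8, 8, 2, 6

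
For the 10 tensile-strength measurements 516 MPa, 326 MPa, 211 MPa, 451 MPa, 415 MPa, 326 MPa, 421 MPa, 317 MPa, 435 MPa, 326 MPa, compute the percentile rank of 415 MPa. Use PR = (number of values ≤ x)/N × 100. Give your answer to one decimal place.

N = 10.
Strictly below 415: 5. Equal to 415: 1.
PR = 6/10 × 100 = 60.0

60.0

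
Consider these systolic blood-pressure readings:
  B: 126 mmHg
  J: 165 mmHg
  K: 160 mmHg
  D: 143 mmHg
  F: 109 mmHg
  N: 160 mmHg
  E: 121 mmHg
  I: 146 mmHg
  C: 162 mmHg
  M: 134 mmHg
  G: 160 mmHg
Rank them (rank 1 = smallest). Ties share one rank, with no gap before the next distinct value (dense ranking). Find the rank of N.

Sorted (ascending): 109, 121, 126, 134, 143, 146, 160, 160, 160, 162, 165
The 3 values of 160 share dense rank 7.
Remaining distinct values take the next consecutive integers.
N has value 160 mmHg → rank 7.

7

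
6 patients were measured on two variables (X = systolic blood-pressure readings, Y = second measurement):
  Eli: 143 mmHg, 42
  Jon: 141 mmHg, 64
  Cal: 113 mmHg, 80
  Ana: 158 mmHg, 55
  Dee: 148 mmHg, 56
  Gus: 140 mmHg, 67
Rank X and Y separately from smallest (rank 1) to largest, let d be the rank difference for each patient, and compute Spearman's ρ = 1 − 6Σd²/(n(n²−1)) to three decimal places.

-0.829

Ranks of variable 1: 4, 3, 1, 6, 5, 2
Ranks of variable 2: 1, 4, 6, 2, 3, 5
d = r₁ − r₂: 3, -1, -5, 4, 2, -3
d²: 9, 1, 25, 16, 4, 9; Σd² = 64
ρ = 1 − 6·64/(6·35) = 1 − 384/210 = -0.829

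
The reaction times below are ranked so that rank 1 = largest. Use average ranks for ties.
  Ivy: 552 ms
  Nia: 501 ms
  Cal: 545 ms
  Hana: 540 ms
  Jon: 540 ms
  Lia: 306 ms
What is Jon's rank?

Sorted (descending): 552, 545, 540, 540, 501, 306
The 2 values of 540 occupy positions 3–4 → average rank (3+4)/2 = 3.5.
Jon has value 540 ms → rank 3.5.

3.5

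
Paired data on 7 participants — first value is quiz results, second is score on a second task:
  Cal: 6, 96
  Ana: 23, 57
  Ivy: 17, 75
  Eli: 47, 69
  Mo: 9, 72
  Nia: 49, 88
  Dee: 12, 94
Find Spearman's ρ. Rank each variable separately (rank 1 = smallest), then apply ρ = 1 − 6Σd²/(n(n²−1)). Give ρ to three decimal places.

Ranks of variable 1: 1, 5, 4, 6, 2, 7, 3
Ranks of variable 2: 7, 1, 4, 2, 3, 5, 6
d = r₁ − r₂: -6, 4, 0, 4, -1, 2, -3
d²: 36, 16, 0, 16, 1, 4, 9; Σd² = 82
ρ = 1 − 6·82/(7·48) = 1 − 492/336 = -0.464

-0.464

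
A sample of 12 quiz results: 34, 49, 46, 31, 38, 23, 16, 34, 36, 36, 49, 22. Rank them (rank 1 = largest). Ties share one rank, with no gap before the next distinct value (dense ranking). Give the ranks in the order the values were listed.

5, 1, 2, 6, 3, 7, 9, 5, 4, 4, 1, 8

Sorted (descending): 49, 49, 46, 38, 36, 36, 34, 34, 31, 23, 22, 16
The 2 values of 49 share dense rank 1.
The 2 values of 36 share dense rank 4.
The 2 values of 34 share dense rank 5.
Remaining distinct values take the next consecutive integers.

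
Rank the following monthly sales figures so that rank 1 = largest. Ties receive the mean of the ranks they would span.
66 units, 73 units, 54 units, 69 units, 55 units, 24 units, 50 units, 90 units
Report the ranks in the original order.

4, 2, 6, 3, 5, 8, 7, 1

Sorted (descending): 90, 73, 69, 66, 55, 54, 50, 24
No ties — each value takes its position as its rank.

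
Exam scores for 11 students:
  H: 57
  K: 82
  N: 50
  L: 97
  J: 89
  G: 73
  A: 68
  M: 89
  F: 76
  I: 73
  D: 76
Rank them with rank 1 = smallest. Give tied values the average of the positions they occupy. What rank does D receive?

Sorted (ascending): 50, 57, 68, 73, 73, 76, 76, 82, 89, 89, 97
The 2 values of 73 occupy positions 4–5 → average rank (4+5)/2 = 4.5.
The 2 values of 76 occupy positions 6–7 → average rank (6+7)/2 = 6.5.
The 2 values of 89 occupy positions 9–10 → average rank (9+10)/2 = 9.5.
D has value 76 → rank 6.5.

6.5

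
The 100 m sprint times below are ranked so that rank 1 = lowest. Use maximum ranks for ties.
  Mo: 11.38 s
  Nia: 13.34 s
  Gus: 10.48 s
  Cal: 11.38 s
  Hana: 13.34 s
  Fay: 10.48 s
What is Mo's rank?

Sorted (ascending): 10.48, 10.48, 11.38, 11.38, 13.34, 13.34
The 2 values of 10.48 occupy positions 1–2 → each gets rank 2.
The 2 values of 11.38 occupy positions 3–4 → each gets rank 4.
The 2 values of 13.34 occupy positions 5–6 → each gets rank 6.
Mo has value 11.38 s → rank 4.

4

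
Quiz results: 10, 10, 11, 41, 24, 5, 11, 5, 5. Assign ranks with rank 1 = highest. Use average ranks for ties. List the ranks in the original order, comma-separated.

5.5, 5.5, 3.5, 1, 2, 8, 3.5, 8, 8

Sorted (descending): 41, 24, 11, 11, 10, 10, 5, 5, 5
The 2 values of 11 occupy positions 3–4 → average rank (3+4)/2 = 3.5.
The 2 values of 10 occupy positions 5–6 → average rank (5+6)/2 = 5.5.
The 3 values of 5 occupy positions 7–9 → average rank 8.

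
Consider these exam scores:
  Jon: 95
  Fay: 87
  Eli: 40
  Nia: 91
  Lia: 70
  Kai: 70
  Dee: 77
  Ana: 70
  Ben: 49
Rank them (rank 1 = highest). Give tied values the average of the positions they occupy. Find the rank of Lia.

6

Sorted (descending): 95, 91, 87, 77, 70, 70, 70, 49, 40
The 3 values of 70 occupy positions 5–7 → average rank 6.
Lia has value 70 → rank 6.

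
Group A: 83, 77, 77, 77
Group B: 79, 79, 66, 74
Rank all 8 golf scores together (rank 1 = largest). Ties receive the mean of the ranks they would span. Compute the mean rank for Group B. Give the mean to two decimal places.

Sorted (descending): 83, 79, 79, 77, 77, 77, 74, 66
The 2 values of 79 occupy positions 2–3 → average rank (2+3)/2 = 2.5.
The 3 values of 77 occupy positions 4–6 → average rank 5.
Group B values → pooled ranks: 79→2.5, 79→2.5, 66→8, 74→7
Mean rank = (2.5 + 2.5 + 8 + 7) / 4 = 5.00

5.00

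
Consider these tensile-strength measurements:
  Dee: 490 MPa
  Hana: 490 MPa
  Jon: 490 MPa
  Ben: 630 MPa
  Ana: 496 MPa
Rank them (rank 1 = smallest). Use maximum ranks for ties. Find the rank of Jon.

3

Sorted (ascending): 490, 490, 490, 496, 630
The 3 values of 490 occupy positions 1–3 → each gets rank 3.
Jon has value 490 MPa → rank 3.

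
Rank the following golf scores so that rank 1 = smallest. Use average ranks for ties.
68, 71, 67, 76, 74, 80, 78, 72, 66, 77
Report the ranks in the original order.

Sorted (ascending): 66, 67, 68, 71, 72, 74, 76, 77, 78, 80
No ties — each value takes its position as its rank.

3, 4, 2, 7, 6, 10, 9, 5, 1, 8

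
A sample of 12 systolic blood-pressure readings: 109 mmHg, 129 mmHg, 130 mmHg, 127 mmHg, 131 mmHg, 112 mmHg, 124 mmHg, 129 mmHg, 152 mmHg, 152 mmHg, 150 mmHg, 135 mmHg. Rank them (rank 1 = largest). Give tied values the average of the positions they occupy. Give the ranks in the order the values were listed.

12, 7.5, 6, 9, 5, 11, 10, 7.5, 1.5, 1.5, 3, 4

Sorted (descending): 152, 152, 150, 135, 131, 130, 129, 129, 127, 124, 112, 109
The 2 values of 152 occupy positions 1–2 → average rank (1+2)/2 = 1.5.
The 2 values of 129 occupy positions 7–8 → average rank (7+8)/2 = 7.5.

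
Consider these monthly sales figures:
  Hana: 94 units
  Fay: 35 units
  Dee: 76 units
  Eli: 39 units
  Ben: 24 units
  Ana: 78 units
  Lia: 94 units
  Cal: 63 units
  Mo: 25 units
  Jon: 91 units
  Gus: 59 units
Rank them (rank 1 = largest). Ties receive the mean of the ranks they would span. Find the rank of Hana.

1.5

Sorted (descending): 94, 94, 91, 78, 76, 63, 59, 39, 35, 25, 24
The 2 values of 94 occupy positions 1–2 → average rank (1+2)/2 = 1.5.
Hana has value 94 units → rank 1.5.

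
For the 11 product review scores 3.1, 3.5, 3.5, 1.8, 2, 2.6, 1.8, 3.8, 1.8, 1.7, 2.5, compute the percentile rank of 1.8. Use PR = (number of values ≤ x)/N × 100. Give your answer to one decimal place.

36.4

N = 11.
Strictly below 1.8: 1. Equal to 1.8: 3.
PR = 4/11 × 100 = 36.4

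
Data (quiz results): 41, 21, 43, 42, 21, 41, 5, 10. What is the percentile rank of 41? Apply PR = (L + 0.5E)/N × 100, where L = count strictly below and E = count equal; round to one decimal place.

N = 8.
Strictly below 41: 4. Equal to 41: 2.
PR = (4 + 0.5·2)/8 × 100 = 62.5

62.5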